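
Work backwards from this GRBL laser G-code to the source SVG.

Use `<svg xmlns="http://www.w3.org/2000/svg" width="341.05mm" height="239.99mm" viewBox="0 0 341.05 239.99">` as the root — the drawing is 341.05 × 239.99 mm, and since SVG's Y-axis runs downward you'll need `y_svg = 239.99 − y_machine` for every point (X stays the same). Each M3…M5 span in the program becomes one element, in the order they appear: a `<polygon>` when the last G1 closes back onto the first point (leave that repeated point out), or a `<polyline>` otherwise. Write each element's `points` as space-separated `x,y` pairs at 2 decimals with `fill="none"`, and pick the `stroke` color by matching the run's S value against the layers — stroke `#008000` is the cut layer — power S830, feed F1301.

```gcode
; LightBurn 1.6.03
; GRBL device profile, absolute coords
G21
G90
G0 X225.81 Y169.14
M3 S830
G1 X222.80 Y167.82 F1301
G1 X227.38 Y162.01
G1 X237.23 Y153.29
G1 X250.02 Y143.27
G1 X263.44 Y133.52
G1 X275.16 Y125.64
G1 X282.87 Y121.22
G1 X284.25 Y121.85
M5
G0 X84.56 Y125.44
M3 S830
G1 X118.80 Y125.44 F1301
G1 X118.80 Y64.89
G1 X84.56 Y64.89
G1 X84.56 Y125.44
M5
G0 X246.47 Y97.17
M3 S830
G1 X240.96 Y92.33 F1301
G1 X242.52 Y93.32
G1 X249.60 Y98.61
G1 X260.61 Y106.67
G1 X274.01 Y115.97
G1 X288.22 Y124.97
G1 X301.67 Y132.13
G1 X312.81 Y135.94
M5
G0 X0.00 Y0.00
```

<svg xmlns="http://www.w3.org/2000/svg" width="341.05mm" height="239.99mm" viewBox="0 0 341.05 239.99">
  <polyline points="225.81,70.85 222.80,72.17 227.38,77.98 237.23,86.70 250.02,96.72 263.44,106.47 275.16,114.35 282.87,118.77 284.25,118.14" fill="none" stroke="#008000"/>
  <polygon points="84.56,114.55 118.80,114.55 118.80,175.10 84.56,175.10" fill="none" stroke="#008000"/>
  <polyline points="246.47,142.82 240.96,147.66 242.52,146.67 249.60,141.38 260.61,133.32 274.01,124.02 288.22,115.02 301.67,107.86 312.81,104.05" fill="none" stroke="#008000"/>
</svg>

Each laser-on run becomes one SVG element. Flip Y back into SVG space with y_svg = 239.99 − y_machine. Every run uses S830, so all elements get stroke `#008000` (cut).

Run 1: The run is open, so emit a `<polyline>` with points (Y-flipped): 225.81,70.85 222.80,72.17 227.38,77.98 237.23,86.70 250.02,96.72 263.44,106.47 275.16,114.35 282.87,118.77 284.25,118.14.

Run 2: The run returns to its start, so emit a `<polygon>` with points (Y-flipped): 84.56,114.55 118.80,114.55 118.80,175.10 84.56,175.10.

Run 3: The run is open, so emit a `<polyline>` with points (Y-flipped): 246.47,142.82 240.96,147.66 242.52,146.67 249.60,141.38 260.61,133.32 274.01,124.02 288.22,115.02 301.67,107.86 312.81,104.05.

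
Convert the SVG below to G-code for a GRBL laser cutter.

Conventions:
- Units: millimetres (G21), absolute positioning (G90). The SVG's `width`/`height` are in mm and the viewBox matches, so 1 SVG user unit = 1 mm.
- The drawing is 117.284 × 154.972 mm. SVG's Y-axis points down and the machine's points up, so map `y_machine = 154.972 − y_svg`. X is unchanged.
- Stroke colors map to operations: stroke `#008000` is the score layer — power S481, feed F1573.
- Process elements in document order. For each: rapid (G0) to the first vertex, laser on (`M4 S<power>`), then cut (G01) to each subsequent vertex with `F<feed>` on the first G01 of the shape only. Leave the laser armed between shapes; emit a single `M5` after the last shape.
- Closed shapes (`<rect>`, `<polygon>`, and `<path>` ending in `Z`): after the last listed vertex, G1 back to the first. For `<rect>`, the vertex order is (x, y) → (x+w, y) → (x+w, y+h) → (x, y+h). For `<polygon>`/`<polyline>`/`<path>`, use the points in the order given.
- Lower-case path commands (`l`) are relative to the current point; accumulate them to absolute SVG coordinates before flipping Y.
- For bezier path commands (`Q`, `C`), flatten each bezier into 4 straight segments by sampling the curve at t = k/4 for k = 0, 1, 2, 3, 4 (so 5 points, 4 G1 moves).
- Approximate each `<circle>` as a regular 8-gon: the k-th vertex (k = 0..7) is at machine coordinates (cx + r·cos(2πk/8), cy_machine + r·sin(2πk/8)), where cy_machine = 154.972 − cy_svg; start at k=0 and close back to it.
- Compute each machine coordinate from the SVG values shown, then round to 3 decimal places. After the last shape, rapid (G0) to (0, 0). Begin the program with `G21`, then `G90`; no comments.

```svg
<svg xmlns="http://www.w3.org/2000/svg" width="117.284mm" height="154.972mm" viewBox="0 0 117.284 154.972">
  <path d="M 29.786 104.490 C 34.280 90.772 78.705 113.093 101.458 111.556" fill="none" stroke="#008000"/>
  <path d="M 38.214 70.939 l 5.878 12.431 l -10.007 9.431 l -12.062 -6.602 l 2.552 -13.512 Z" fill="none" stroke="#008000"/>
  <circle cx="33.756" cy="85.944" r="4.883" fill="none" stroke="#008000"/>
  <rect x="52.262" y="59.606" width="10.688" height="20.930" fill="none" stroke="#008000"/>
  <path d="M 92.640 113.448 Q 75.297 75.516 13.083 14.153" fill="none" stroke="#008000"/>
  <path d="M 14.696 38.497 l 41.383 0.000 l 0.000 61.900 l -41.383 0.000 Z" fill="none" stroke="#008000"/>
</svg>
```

G21
G90
G0 X29.786 Y50.482
M4 S481
G01 X39.681 Y54.949 F1573
G01 X58.775 Y51.517
G01 X81.292 Y45.801
G01 X101.458 Y43.416
G0 X38.214 Y84.033
M4 S481
G01 X44.092 Y71.602 F1573
G01 X34.085 Y62.171
G01 X22.023 Y68.773
G01 X24.575 Y82.285
G01 X38.214 Y84.033
G0 X38.639 Y69.028
M4 S481
G01 X37.209 Y72.481 F1573
G01 X33.756 Y73.911
G01 X30.303 Y72.481
G01 X28.873 Y69.028
G01 X30.303 Y65.575
G01 X33.756 Y64.145
G01 X37.209 Y65.575
G01 X38.639 Y69.028
G0 X52.262 Y95.366
M4 S481
G01 X62.950 Y95.366 F1573
G01 X62.950 Y74.436
G01 X52.262 Y74.436
G01 X52.262 Y95.366
G0 X92.640 Y41.524
M4 S481
G01 X81.164 Y61.954 F1573
G01 X64.079 Y85.314
G01 X41.386 Y111.602
G01 X13.083 Y140.819
G0 X14.696 Y116.475
M4 S481
G01 X56.079 Y116.475 F1573
G01 X56.079 Y54.575
G01 X14.696 Y54.575
G01 X14.696 Y116.475
M5
G0 X0.000 Y0.000

1 u = 1 mm; y_m = 154.972 − y.

[1] `<path>` cubic bezier, #008000→score S481 F1573: (29.786,50.482) → (39.681,54.949) → (58.775,51.517) → (81.292,45.801) → (101.458,43.416)

[2] `<path>` regular polygon, #008000→score S481 F1573: (38.214,84.033) → (44.092,71.602) → (34.085,62.171) → (22.023,68.773) → (24.575,82.285) → (38.214,84.033) (closed)

[3] `<circle>` circle, #008000→score S481 F1573: (38.639,69.028) → (37.209,72.481) → (33.756,73.911) → (30.303,72.481) → (28.873,69.028) → (30.303,65.575) → (33.756,64.145) → (37.209,65.575) → (38.639,69.028) (closed)

[4] `<rect>` rectangle, #008000→score S481 F1573: (52.262,95.366) → (62.950,95.366) → (62.950,74.436) → (52.262,74.436) → (52.262,95.366) (closed)

[5] `<path>` quadratic bezier, #008000→score S481 F1573: (92.640,41.524) → (81.164,61.954) → (64.079,85.314) → (41.386,111.602) → (13.083,140.819)

[6] `<path>` rectangle, #008000→score S481 F1573: (14.696,116.475) → (56.079,116.475) → (56.079,54.575) → (14.696,54.575) → (14.696,116.475) (closed)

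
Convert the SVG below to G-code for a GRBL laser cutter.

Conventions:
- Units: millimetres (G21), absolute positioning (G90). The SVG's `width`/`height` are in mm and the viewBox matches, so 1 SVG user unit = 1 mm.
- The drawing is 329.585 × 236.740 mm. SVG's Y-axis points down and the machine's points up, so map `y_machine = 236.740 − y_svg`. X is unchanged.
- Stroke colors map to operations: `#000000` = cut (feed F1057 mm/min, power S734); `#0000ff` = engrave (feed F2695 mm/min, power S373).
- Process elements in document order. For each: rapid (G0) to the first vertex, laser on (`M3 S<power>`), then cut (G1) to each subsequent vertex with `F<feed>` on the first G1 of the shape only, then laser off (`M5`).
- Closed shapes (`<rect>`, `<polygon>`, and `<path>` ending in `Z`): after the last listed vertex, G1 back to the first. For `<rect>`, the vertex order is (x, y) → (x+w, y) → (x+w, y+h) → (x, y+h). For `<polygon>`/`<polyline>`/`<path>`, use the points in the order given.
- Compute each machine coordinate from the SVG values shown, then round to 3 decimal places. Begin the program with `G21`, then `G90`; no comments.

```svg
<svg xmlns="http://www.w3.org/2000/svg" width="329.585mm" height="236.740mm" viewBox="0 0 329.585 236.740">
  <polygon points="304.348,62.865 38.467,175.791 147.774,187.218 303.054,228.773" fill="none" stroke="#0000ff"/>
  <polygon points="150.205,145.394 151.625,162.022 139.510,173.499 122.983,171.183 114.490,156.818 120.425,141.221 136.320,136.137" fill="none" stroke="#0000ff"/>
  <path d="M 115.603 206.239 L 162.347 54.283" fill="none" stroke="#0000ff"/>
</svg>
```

G21
G90
G0 X304.348 Y173.875
M3 S373
G1 X38.467 Y60.949 F2695
G1 X147.774 Y49.522
G1 X303.054 Y7.967
G1 X304.348 Y173.875
M5
G0 X150.205 Y91.346
M3 S373
G1 X151.625 Y74.718 F2695
G1 X139.510 Y63.241
G1 X122.983 Y65.557
G1 X114.490 Y79.922
G1 X120.425 Y95.519
G1 X136.320 Y100.603
G1 X150.205 Y91.346
M5
G0 X115.603 Y30.501
M3 S373
G1 X162.347 Y182.457 F2695
M5

Since the viewBox matches the mm dimensions, user units are millimetres directly. The only transform is the Y-flip y_m = 236.740 − y_svg.

Shape 1 is a closed polygon drawn with `<polygon>`. Its stroke #0000ff means engrave at S373, F2695. After flipping Y the toolpath is (304.348,173.875) → (38.467,60.949) → (147.774,49.522) → (303.054,7.967) → (304.348,173.875), returning to the start.

Shape 2 is a regular polygon drawn with `<polygon>`. Its stroke #0000ff means engrave at S373, F2695. After flipping Y the toolpath is (150.205,91.346) → (151.625,74.718) → (139.510,63.241) → (122.983,65.557) → (114.490,79.922) → (120.425,95.519) → (136.320,100.603) → (150.205,91.346), returning to the start.

Shape 3 is a line segment drawn with `<path>`. Its stroke #0000ff means engrave at S373, F2695. After flipping Y the toolpath is (115.603,30.501) → (162.347,182.457).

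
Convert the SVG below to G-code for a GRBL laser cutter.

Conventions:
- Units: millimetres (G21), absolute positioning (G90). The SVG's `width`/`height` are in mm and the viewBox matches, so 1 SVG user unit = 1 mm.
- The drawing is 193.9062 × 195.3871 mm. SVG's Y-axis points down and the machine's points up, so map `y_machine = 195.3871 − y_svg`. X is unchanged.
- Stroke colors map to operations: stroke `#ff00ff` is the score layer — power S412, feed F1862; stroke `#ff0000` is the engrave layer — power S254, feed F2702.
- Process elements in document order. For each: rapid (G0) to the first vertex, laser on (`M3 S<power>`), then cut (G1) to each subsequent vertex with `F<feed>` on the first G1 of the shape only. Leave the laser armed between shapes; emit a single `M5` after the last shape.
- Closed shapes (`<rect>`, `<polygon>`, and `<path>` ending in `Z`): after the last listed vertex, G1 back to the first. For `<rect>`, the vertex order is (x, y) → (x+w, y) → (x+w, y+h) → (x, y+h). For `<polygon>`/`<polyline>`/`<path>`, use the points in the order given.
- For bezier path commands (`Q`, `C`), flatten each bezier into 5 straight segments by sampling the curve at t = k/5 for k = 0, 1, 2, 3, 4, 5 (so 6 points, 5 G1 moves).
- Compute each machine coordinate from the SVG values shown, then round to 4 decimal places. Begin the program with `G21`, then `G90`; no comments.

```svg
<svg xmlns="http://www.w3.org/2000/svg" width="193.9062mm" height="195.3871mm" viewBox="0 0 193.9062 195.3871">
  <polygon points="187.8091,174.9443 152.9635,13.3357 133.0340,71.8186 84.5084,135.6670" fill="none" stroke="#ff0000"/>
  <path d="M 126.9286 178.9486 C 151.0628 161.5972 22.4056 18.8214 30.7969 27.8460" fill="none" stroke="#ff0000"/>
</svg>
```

viewBox `0 0 193.9062 195.3871` with mm width/height → 1 unit = 1 mm. Flip: y_m = 195.3871 − y_svg.

**Shape 1** — `<polygon>` closed polygon, stroke `#ff0000` → engrave (S254, F2702). Machine vertices: (187.8091,20.4428) → (152.9635,182.0514) → (133.0340,123.5685) → (84.5084,59.7201) → (187.8091,20.4428). Closed: final G1 returns to the first vertex.

**Shape 2** — `<path>` cubic bezier, stroke `#ff0000` → engrave (S254, F2702). Control points (SVG): P0=(126.9286,178.9486), P1=(151.0628,161.5972), P2=(22.4056,18.8214), P3=(30.7969,27.8460); sampled at t=k/5. Machine vertices: (126.9286,16.4385) → (125.3929,39.6825) → (101.0995,79.7215) → (67.9609,123.2488) → (39.8892,156.9576) → (30.7969,167.5411). Open path.

G21
G90
G0 X187.8091 Y20.4428
M3 S254
G1 X152.9635 Y182.0514 F2702
G1 X133.0340 Y123.5685
G1 X84.5084 Y59.7201
G1 X187.8091 Y20.4428
G0 X126.9286 Y16.4385
M3 S254
G1 X125.3929 Y39.6825 F2702
G1 X101.0995 Y79.7215
G1 X67.9609 Y123.2488
G1 X39.8892 Y156.9576
G1 X30.7969 Y167.5411
M5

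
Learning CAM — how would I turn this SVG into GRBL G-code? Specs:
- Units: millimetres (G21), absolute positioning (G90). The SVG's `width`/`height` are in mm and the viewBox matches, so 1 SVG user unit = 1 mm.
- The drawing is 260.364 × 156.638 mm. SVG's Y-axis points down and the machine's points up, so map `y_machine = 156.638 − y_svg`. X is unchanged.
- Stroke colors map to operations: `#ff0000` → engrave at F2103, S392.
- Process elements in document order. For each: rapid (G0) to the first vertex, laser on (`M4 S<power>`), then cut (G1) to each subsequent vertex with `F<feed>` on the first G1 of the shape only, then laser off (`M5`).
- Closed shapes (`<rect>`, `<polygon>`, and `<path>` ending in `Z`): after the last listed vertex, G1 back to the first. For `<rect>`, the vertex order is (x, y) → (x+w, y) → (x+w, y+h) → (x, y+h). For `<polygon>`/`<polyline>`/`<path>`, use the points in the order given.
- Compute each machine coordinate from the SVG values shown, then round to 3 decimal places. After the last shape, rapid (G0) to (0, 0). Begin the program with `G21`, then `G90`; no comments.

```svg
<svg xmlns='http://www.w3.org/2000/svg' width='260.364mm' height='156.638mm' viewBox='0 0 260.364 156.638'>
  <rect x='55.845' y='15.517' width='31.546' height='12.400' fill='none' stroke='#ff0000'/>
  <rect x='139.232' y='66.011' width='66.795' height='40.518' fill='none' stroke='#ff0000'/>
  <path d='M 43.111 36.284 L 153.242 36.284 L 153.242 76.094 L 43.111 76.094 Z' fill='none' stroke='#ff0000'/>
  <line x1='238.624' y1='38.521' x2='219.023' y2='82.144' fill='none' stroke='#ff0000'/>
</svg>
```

G21
G90
G0 X55.845 Y141.121
M4 S392
G1 X87.391 Y141.121 F2103
G1 X87.391 Y128.721
G1 X55.845 Y128.721
G1 X55.845 Y141.121
M5
G0 X139.232 Y90.627
M4 S392
G1 X206.027 Y90.627 F2103
G1 X206.027 Y50.109
G1 X139.232 Y50.109
G1 X139.232 Y90.627
M5
G0 X43.111 Y120.354
M4 S392
G1 X153.242 Y120.354 F2103
G1 X153.242 Y80.544
G1 X43.111 Y80.544
G1 X43.111 Y120.354
M5
G0 X238.624 Y118.117
M4 S392
G1 X219.023 Y74.494 F2103
M5
G0 X0.000 Y0.000

viewBox `0 0 260.364 156.638` with mm width/height → 1 unit = 1 mm. Flip: y_m = 156.638 − y_svg.

**Shape 1** — `<rect>` rectangle, stroke `#ff0000` → engrave (S392, F2103). Machine vertices: (55.845,141.121) → (87.391,141.121) → (87.391,128.721) → (55.845,128.721) → (55.845,141.121). Closed: final G1 returns to the first vertex.

**Shape 2** — `<rect>` rectangle, stroke `#ff0000` → engrave (S392, F2103). Machine vertices: (139.232,90.627) → (206.027,90.627) → (206.027,50.109) → (139.232,50.109) → (139.232,90.627). Closed: final G1 returns to the first vertex.

**Shape 3** — `<path>` rectangle, stroke `#ff0000` → engrave (S392, F2103). Machine vertices: (43.111,120.354) → (153.242,120.354) → (153.242,80.544) → (43.111,80.544) → (43.111,120.354). Closed: final G1 returns to the first vertex.

**Shape 4** — `<line>` line segment, stroke `#ff0000` → engrave (S392, F2103). Machine vertices: (238.624,118.117) → (219.023,74.494). Open path.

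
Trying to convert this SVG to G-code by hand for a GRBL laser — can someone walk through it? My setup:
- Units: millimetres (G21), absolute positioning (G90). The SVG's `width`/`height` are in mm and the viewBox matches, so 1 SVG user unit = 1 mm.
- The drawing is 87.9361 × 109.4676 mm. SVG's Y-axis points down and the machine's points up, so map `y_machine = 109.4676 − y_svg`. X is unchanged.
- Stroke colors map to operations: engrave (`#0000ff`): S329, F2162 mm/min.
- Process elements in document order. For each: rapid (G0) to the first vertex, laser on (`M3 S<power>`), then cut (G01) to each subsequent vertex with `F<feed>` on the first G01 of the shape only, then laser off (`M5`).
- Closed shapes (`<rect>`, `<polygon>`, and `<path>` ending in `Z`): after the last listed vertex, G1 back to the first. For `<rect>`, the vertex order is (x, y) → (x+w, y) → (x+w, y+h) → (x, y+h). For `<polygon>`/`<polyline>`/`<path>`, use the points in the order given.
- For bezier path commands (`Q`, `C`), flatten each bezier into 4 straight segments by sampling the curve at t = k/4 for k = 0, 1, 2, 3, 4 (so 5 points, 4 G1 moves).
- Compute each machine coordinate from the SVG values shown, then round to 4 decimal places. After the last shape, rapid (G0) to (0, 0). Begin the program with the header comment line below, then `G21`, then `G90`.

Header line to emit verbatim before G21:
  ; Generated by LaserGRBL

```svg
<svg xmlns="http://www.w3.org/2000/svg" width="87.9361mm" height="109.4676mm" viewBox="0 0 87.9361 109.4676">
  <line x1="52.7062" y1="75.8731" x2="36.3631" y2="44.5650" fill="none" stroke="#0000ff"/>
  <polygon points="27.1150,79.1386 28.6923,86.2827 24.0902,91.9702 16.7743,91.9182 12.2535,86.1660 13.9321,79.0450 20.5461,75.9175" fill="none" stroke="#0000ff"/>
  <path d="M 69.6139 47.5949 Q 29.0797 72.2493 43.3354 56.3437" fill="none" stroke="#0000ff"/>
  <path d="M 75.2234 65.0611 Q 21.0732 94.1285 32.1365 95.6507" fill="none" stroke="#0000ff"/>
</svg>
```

viewBox `0 0 87.9361 109.4676` with mm width/height → 1 unit = 1 mm. Flip: y_m = 109.4676 − y_svg.

**Shape 1** — `<line>` line segment, stroke `#0000ff` → engrave (S329, F2162). Machine vertices: (52.7062,33.5945) → (36.3631,64.9026). Open path.

**Shape 2** — `<polygon>` regular polygon, stroke `#0000ff` → engrave (S329, F2162). Machine vertices: (27.1150,30.3290) → (28.6923,23.1849) → (24.0902,17.4974) → (16.7743,17.5494) → (12.2535,23.3016) → (13.9321,30.4226) → (20.5461,33.5501) → (27.1150,30.3290). Closed: final G1 returns to the first vertex.

**Shape 3** — `<path>` quadratic bezier, stroke `#0000ff` → engrave (S329, F2162). Control points (SVG): P0=(69.6139,47.5949), P1=(29.0797,72.2493), P2=(43.3354,56.3437); sampled at t=k/4. Machine vertices: (69.6139,61.8727) → (52.7712,52.0805) → (42.7772,47.3583) → (39.6319,47.7061) → (43.3354,53.1239). Open path.

**Shape 4** — `<path>` quadratic bezier, stroke `#0000ff` → engrave (S329, F2162). Control points (SVG): P0=(75.2234,65.0611), P1=(21.0732,94.1285), P2=(32.1365,95.6507); sampled at t=k/4. Machine vertices: (75.2234,44.4065) → (52.2241,31.5944) → (37.3766,22.2254) → (30.6807,16.2996) → (32.1365,13.8169). Open path.

; Generated by LaserGRBL
G21
G90
G0 X52.7062 Y33.5945
M3 S329
G01 X36.3631 Y64.9026 F2162
M5
G0 X27.1150 Y30.3290
M3 S329
G01 X28.6923 Y23.1849 F2162
G01 X24.0902 Y17.4974
G01 X16.7743 Y17.5494
G01 X12.2535 Y23.3016
G01 X13.9321 Y30.4226
G01 X20.5461 Y33.5501
G01 X27.1150 Y30.3290
M5
G0 X69.6139 Y61.8727
M3 S329
G01 X52.7712 Y52.0805 F2162
G01 X42.7772 Y47.3583
G01 X39.6319 Y47.7061
G01 X43.3354 Y53.1239
M5
G0 X75.2234 Y44.4065
M3 S329
G01 X52.2241 Y31.5944 F2162
G01 X37.3766 Y22.2254
G01 X30.6807 Y16.2996
G01 X32.1365 Y13.8169
M5
G0 X0.0000 Y0.0000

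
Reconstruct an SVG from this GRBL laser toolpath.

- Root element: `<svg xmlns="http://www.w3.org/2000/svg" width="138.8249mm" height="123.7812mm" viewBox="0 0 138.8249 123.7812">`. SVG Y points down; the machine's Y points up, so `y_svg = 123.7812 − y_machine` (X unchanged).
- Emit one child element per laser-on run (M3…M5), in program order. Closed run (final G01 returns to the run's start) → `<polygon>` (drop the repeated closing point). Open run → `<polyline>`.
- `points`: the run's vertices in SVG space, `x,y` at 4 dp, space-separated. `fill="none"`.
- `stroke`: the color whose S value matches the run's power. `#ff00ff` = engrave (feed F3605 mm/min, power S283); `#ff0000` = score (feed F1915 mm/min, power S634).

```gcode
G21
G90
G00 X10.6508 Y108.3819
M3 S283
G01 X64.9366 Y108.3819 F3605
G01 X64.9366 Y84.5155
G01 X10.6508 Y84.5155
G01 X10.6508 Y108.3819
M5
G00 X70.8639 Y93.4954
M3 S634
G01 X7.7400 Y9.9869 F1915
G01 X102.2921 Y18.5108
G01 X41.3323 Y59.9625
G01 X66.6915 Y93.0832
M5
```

<svg xmlns="http://www.w3.org/2000/svg" width="138.8249mm" height="123.7812mm" viewBox="0 0 138.8249 123.7812">
  <polygon points="10.6508,15.3993 64.9366,15.3993 64.9366,39.2657 10.6508,39.2657" fill="none" stroke="#ff00ff"/>
  <polyline points="70.8639,30.2858 7.7400,113.7943 102.2921,105.2704 41.3323,63.8187 66.6915,30.6980" fill="none" stroke="#ff0000"/>
</svg>

Machine Y-up, SVG Y-down with viewBox height 123.7812, so y_svg = 123.7812 − y_machine; X carries over.

Run 1: S283 ⇒ engrave layer `#ff00ff`. The run returns to its start, so emit a `<polygon>` with points (Y-flipped): 10.6508,15.3993 64.9366,15.3993 64.9366,39.2657 10.6508,39.2657.

Run 2: S634 ⇒ score layer `#ff0000`. The run is open, so emit a `<polyline>` with points (Y-flipped): 70.8639,30.2858 7.7400,113.7943 102.2921,105.2704 41.3323,63.8187 66.6915,30.6980.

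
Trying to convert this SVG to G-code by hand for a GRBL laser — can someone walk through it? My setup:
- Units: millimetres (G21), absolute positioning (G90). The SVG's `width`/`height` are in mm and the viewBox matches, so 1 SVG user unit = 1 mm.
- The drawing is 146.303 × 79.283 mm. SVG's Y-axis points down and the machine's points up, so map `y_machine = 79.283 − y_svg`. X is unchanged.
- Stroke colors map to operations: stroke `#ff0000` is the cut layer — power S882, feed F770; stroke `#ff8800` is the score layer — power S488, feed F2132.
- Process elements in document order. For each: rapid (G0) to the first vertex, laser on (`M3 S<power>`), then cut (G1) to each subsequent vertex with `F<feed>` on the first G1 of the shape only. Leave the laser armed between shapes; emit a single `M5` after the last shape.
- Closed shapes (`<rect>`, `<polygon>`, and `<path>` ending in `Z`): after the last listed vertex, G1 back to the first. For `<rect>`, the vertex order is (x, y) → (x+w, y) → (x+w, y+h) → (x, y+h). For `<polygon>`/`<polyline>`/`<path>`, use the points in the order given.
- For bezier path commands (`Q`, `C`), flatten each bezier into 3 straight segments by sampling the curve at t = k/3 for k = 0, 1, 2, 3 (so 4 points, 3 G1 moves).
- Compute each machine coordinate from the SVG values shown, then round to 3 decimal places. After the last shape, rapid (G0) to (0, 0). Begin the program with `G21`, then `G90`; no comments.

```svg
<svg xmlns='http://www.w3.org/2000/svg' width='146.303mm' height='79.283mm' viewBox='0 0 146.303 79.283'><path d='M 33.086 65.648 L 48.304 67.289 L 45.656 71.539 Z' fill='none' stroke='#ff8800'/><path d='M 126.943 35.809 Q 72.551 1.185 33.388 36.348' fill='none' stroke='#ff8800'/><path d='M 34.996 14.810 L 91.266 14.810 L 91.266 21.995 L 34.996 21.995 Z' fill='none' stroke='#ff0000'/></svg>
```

G21
G90
G0 X33.086 Y13.635
M3 S488
G1 X48.304 Y11.994 F2132
G1 X45.656 Y7.744
G1 X33.086 Y13.635
G0 X126.943 Y43.474
M3 S488
G1 X92.374 Y58.803 F2132
G1 X61.189 Y58.623
G1 X33.388 Y42.935
G0 X34.996 Y64.473
M3 S882
G1 X91.266 Y64.473 F770
G1 X91.266 Y57.288
G1 X34.996 Y57.288
G1 X34.996 Y64.473
M5
G0 X0.000 Y0.000

viewBox `0 0 146.303 79.283` with mm width/height → 1 unit = 1 mm. Flip: y_m = 79.283 − y_svg.

**Shape 1** — `<path>` closed polygon, stroke `#ff8800` → score (S488, F2132). Machine vertices: (33.086,13.635) → (48.304,11.994) → (45.656,7.744) → (33.086,13.635). Closed: final G1 returns to the first vertex.

**Shape 2** — `<path>` quadratic bezier, stroke `#ff8800` → score (S488, F2132). Control points (SVG): P0=(126.943,35.809), P1=(72.551,1.185), P2=(33.388,36.348); sampled at t=k/3. Machine vertices: (126.943,43.474) → (92.374,58.803) → (61.189,58.623) → (33.388,42.935). Open path.

**Shape 3** — `<path>` rectangle, stroke `#ff0000` → cut (S882, F770). Machine vertices: (34.996,64.473) → (91.266,64.473) → (91.266,57.288) → (34.996,57.288) → (34.996,64.473). Closed: final G1 returns to the first vertex.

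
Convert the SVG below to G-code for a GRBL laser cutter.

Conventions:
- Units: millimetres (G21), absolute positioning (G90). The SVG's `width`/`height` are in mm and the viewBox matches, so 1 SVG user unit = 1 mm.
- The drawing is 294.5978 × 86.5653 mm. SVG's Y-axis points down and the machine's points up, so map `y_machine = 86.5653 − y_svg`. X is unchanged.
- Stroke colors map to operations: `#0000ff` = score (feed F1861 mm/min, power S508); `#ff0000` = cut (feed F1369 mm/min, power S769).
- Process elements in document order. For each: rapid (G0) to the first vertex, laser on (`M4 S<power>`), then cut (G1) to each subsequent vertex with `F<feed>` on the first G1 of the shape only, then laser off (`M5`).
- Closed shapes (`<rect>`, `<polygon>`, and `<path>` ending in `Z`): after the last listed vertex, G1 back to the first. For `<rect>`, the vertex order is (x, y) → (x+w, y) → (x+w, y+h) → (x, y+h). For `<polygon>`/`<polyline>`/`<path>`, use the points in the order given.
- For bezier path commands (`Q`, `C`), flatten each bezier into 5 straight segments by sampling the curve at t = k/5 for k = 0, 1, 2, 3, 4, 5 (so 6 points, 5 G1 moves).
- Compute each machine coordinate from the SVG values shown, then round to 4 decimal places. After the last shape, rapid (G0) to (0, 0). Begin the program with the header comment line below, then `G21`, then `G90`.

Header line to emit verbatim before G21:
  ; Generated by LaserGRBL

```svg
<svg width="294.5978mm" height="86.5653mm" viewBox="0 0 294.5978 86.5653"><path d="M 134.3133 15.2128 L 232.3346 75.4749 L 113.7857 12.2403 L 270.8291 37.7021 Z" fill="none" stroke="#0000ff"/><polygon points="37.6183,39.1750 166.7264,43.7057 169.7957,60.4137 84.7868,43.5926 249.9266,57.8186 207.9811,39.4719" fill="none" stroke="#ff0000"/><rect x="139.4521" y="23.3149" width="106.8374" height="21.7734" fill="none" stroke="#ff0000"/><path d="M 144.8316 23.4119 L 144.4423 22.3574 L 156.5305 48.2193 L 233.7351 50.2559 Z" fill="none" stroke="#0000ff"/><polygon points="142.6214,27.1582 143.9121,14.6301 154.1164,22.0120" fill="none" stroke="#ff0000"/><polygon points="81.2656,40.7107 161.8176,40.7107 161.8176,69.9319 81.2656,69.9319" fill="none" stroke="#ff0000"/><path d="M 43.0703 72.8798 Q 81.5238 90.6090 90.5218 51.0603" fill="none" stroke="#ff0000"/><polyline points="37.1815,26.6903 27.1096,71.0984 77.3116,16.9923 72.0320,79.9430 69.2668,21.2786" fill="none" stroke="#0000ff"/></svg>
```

1 u = 1 mm; y_m = 86.5653 − y.

[1] `<path>` closed polygon, #0000ff→score S508 F1861: (134.3133,71.3525) → (232.3346,11.0904) → (113.7857,74.3250) → (270.8291,48.8632) → (134.3133,71.3525) (closed)

[2] `<polygon>` closed polygon, #ff0000→cut S769 F1369: (37.6183,47.3903) → (166.7264,42.8596) → (169.7957,26.1516) → (84.7868,42.9727) → (249.9266,28.7467) → (207.9811,47.0934) → (37.6183,47.3903) (closed)

[3] `<rect>` rectangle, #ff0000→cut S769 F1369: (139.4521,63.2504) → (246.2895,63.2504) → (246.2895,41.4770) → (139.4521,41.4770) → (139.4521,63.2504) (closed)

[4] `<path>` closed polygon, #0000ff→score S508 F1861: (144.8316,63.1534) → (144.4423,64.2079) → (156.5305,38.3460) → (233.7351,36.3094) → (144.8316,63.1534) (closed)

[5] `<polygon>` regular polygon, #ff0000→cut S769 F1369: (142.6214,59.4071) → (143.9121,71.9352) → (154.1164,64.5533) → (142.6214,59.4071) (closed)

[6] `<polygon>` rectangle, #ff0000→cut S769 F1369: (81.2656,45.8546) → (161.8176,45.8546) → (161.8176,16.6334) → (81.2656,16.6334) → (81.2656,45.8546) (closed)

[7] `<path>` quadratic bezier, #ff0000→cut S769 F1369: (43.0703,13.6855) → (57.2735,8.8849) → (69.1202,8.6666) → (78.6105,13.0305) → (85.7444,21.9766) → (90.5218,35.5050)

[8] `<polyline>` open polyline, #0000ff→score S508 F1861: (37.1815,59.8750) → (27.1096,15.4669) → (77.3116,69.5730) → (72.0320,6.6223) → (69.2668,65.2867)

; Generated by LaserGRBL
G21
G90
G0 X134.3133 Y71.3525
M4 S508
G1 X232.3346 Y11.0904 F1861
G1 X113.7857 Y74.3250
G1 X270.8291 Y48.8632
G1 X134.3133 Y71.3525
M5
G0 X37.6183 Y47.3903
M4 S769
G1 X166.7264 Y42.8596 F1369
G1 X169.7957 Y26.1516
G1 X84.7868 Y42.9727
G1 X249.9266 Y28.7467
G1 X207.9811 Y47.0934
G1 X37.6183 Y47.3903
M5
G0 X139.4521 Y63.2504
M4 S769
G1 X246.2895 Y63.2504 F1369
G1 X246.2895 Y41.4770
G1 X139.4521 Y41.4770
G1 X139.4521 Y63.2504
M5
G0 X144.8316 Y63.1534
M4 S508
G1 X144.4423 Y64.2079 F1861
G1 X156.5305 Y38.3460
G1 X233.7351 Y36.3094
G1 X144.8316 Y63.1534
M5
G0 X142.6214 Y59.4071
M4 S769
G1 X143.9121 Y71.9352 F1369
G1 X154.1164 Y64.5533
G1 X142.6214 Y59.4071
M5
G0 X81.2656 Y45.8546
M4 S769
G1 X161.8176 Y45.8546 F1369
G1 X161.8176 Y16.6334
G1 X81.2656 Y16.6334
G1 X81.2656 Y45.8546
M5
G0 X43.0703 Y13.6855
M4 S769
G1 X57.2735 Y8.8849 F1369
G1 X69.1202 Y8.6666
G1 X78.6105 Y13.0305
G1 X85.7444 Y21.9766
G1 X90.5218 Y35.5050
M5
G0 X37.1815 Y59.8750
M4 S508
G1 X27.1096 Y15.4669 F1861
G1 X77.3116 Y69.5730
G1 X72.0320 Y6.6223
G1 X69.2668 Y65.2867
M5
G0 X0.0000 Y0.0000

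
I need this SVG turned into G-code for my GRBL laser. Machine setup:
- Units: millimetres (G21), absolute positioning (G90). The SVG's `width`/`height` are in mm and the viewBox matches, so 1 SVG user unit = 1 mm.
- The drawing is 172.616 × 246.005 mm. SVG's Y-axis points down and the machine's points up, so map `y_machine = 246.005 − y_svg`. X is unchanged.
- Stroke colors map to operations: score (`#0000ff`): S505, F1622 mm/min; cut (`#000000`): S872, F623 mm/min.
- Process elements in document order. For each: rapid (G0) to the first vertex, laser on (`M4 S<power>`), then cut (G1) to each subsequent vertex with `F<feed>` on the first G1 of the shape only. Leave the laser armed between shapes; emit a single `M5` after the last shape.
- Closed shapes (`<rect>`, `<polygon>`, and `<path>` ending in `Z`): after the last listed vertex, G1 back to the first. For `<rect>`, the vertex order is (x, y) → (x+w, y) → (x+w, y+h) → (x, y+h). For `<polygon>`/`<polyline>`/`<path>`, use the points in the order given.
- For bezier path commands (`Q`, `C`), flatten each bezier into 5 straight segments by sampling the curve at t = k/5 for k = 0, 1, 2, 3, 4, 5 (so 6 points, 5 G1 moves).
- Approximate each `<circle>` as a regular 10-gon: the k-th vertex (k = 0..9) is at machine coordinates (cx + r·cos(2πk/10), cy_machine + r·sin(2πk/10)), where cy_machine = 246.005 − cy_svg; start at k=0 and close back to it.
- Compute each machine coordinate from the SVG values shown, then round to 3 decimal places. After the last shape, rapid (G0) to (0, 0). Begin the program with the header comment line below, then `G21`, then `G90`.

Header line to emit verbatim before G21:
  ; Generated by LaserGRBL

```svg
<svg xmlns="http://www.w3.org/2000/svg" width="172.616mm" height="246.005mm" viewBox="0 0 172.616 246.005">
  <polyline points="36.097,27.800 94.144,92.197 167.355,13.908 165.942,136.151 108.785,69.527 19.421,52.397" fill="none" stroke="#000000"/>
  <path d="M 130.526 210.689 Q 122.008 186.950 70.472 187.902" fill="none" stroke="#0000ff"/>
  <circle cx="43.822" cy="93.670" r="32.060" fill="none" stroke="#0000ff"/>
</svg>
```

1 u = 1 mm; y_m = 246.005 − y.

[1] `<polyline>` open polyline, #000000→cut S872 F623: (36.097,218.205) → (94.144,153.808) → (167.355,232.097) → (165.942,109.854) → (108.785,176.478) → (19.421,193.608)

[2] `<path>` quadratic bezier, #0000ff→score S505 F1622: (130.526,35.316) → (125.398,43.824) → (116.829,50.357) → (104.818,54.914) → (89.366,57.496) → (70.472,58.103)

[3] `<circle>` circle, #0000ff→score S505 F1622: (75.882,152.335) → (69.759,171.179) → (53.729,182.826) → (33.915,182.826) → (17.885,171.179) → (11.762,152.335) → (17.885,133.491) → (33.915,121.844) → (53.729,121.844) → (69.759,133.491) → (75.882,152.335) (closed)

; Generated by LaserGRBL
G21
G90
G0 X36.097 Y218.205
M4 S872
G1 X94.144 Y153.808 F623
G1 X167.355 Y232.097
G1 X165.942 Y109.854
G1 X108.785 Y176.478
G1 X19.421 Y193.608
G0 X130.526 Y35.316
M4 S505
G1 X125.398 Y43.824 F1622
G1 X116.829 Y50.357
G1 X104.818 Y54.914
G1 X89.366 Y57.496
G1 X70.472 Y58.103
G0 X75.882 Y152.335
M4 S505
G1 X69.759 Y171.179 F1622
G1 X53.729 Y182.826
G1 X33.915 Y182.826
G1 X17.885 Y171.179
G1 X11.762 Y152.335
G1 X17.885 Y133.491
G1 X33.915 Y121.844
G1 X53.729 Y121.844
G1 X69.759 Y133.491
G1 X75.882 Y152.335
M5
G0 X0.000 Y0.000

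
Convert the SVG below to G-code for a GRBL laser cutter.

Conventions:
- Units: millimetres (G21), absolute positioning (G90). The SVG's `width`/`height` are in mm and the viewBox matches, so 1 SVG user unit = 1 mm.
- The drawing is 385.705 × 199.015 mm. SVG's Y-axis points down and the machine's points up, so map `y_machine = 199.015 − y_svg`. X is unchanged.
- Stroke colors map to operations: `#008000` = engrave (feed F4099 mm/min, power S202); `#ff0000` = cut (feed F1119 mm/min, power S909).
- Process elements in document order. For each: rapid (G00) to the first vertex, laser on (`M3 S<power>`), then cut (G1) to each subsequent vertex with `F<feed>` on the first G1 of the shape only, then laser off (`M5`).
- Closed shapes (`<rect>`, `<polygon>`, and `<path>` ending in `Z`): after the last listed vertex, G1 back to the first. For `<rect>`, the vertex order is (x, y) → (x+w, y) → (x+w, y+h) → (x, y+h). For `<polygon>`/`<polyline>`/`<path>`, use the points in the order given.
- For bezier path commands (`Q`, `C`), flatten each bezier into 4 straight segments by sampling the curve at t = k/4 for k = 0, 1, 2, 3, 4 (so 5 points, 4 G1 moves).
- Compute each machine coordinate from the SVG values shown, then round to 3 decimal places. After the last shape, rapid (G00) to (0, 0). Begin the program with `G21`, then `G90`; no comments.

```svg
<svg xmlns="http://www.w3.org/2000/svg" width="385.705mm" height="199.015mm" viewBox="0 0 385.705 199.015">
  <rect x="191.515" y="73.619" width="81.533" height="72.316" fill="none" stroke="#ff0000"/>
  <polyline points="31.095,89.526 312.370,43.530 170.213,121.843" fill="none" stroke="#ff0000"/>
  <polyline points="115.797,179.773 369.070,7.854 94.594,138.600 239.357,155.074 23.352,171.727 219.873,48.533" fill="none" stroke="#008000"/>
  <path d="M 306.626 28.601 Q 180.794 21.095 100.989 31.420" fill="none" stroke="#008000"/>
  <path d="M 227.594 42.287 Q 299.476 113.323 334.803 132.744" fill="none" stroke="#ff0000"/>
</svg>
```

1 u = 1 mm; y_m = 199.015 − y.

[1] `<rect>` rectangle, #ff0000→cut S909 F1119: (191.515,125.396) → (273.048,125.396) → (273.048,53.080) → (191.515,53.080) → (191.515,125.396) (closed)

[2] `<polyline>` open polyline, #ff0000→cut S909 F1119: (31.095,109.489) → (312.370,155.485) → (170.213,77.172)

[3] `<polyline>` open polyline, #008000→engrave S202 F4099: (115.797,19.242) → (369.070,191.161) → (94.594,60.415) → (239.357,43.941) → (23.352,27.288) → (219.873,150.482)

[4] `<path>` quadratic bezier, #008000→engrave S202 F4099: (306.626,170.414) → (246.587,173.053) → (192.301,173.462) → (143.768,171.643) → (100.989,167.595)

[5] `<path>` quadratic bezier, #ff0000→cut S909 F1119: (227.594,156.728) → (261.250,124.436) → (290.337,98.596) → (314.855,79.207) → (334.803,66.271)

G21
G90
G00 X191.515 Y125.396
M3 S909
G1 X273.048 Y125.396 F1119
G1 X273.048 Y53.080
G1 X191.515 Y53.080
G1 X191.515 Y125.396
M5
G00 X31.095 Y109.489
M3 S909
G1 X312.370 Y155.485 F1119
G1 X170.213 Y77.172
M5
G00 X115.797 Y19.242
M3 S202
G1 X369.070 Y191.161 F4099
G1 X94.594 Y60.415
G1 X239.357 Y43.941
G1 X23.352 Y27.288
G1 X219.873 Y150.482
M5
G00 X306.626 Y170.414
M3 S202
G1 X246.587 Y173.053 F4099
G1 X192.301 Y173.462
G1 X143.768 Y171.643
G1 X100.989 Y167.595
M5
G00 X227.594 Y156.728
M3 S909
G1 X261.250 Y124.436 F1119
G1 X290.337 Y98.596
G1 X314.855 Y79.207
G1 X334.803 Y66.271
M5
G00 X0.000 Y0.000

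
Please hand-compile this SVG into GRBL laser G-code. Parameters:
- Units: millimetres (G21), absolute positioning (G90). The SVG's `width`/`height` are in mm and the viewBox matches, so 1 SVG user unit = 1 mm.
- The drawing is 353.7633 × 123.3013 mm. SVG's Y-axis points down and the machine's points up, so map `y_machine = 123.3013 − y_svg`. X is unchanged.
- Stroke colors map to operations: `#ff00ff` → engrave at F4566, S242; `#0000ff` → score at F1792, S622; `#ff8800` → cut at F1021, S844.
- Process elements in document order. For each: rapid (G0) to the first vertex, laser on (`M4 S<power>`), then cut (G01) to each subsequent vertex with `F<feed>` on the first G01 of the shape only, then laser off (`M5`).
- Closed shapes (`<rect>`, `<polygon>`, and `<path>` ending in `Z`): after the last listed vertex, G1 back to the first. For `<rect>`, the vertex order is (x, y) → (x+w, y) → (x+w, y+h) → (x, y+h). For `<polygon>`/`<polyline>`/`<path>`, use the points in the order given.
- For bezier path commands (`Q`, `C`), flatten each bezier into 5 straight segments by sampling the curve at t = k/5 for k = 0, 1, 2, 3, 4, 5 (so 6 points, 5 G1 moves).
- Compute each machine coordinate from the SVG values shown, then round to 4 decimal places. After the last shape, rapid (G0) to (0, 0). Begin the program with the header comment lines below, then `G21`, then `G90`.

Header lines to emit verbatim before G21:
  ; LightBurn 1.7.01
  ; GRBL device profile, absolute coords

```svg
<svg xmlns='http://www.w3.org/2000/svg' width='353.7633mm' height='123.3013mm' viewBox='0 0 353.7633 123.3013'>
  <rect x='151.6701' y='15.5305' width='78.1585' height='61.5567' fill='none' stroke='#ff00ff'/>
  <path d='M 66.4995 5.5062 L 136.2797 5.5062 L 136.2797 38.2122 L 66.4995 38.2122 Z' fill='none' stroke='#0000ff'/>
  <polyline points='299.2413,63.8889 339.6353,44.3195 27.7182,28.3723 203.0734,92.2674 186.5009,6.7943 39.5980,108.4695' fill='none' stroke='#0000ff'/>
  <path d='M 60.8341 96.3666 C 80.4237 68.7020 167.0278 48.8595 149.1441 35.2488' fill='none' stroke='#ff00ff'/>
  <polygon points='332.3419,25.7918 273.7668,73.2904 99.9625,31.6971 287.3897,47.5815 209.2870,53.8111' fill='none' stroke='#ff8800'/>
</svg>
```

1 u = 1 mm; y_m = 123.3013 − y.

[1] `<rect>` rectangle, #ff00ff→engrave S242 F4566: (151.6701,107.7708) → (229.8286,107.7708) → (229.8286,46.2141) → (151.6701,46.2141) → (151.6701,107.7708) (closed)

[2] `<path>` rectangle, #0000ff→score S622 F1792: (66.4995,117.7951) → (136.2797,117.7951) → (136.2797,85.0891) → (66.4995,85.0891) → (66.4995,117.7951) (closed)

[3] `<polyline>` open polyline, #0000ff→score S622 F1792: (299.2413,59.4124) → (339.6353,78.9818) → (27.7182,94.9290) → (203.0734,31.0339) → (186.5009,116.5070) → (39.5980,14.8318)

[4] `<path>` cubic bezier, #ff00ff→engrave S242 F4566: (60.8341,26.9347) → (79.2576,42.6075) → (105.5324,56.4794) → (131.4265,68.6266) → (148.7078,79.1255) → (149.1441,88.0525)

[5] `<polygon>` closed polygon, #ff8800→cut S844 F1021: (332.3419,97.5095) → (273.7668,50.0109) → (99.9625,91.6042) → (287.3897,75.7198) → (209.2870,69.4902) → (332.3419,97.5095) (closed)

; LightBurn 1.7.01
; GRBL device profile, absolute coords
G21
G90
G0 X151.6701 Y107.7708
M4 S242
G01 X229.8286 Y107.7708 F4566
G01 X229.8286 Y46.2141
G01 X151.6701 Y46.2141
G01 X151.6701 Y107.7708
M5
G0 X66.4995 Y117.7951
M4 S622
G01 X136.2797 Y117.7951 F1792
G01 X136.2797 Y85.0891
G01 X66.4995 Y85.0891
G01 X66.4995 Y117.7951
M5
G0 X299.2413 Y59.4124
M4 S622
G01 X339.6353 Y78.9818 F1792
G01 X27.7182 Y94.9290
G01 X203.0734 Y31.0339
G01 X186.5009 Y116.5070
G01 X39.5980 Y14.8318
M5
G0 X60.8341 Y26.9347
M4 S242
G01 X79.2576 Y42.6075 F4566
G01 X105.5324 Y56.4794
G01 X131.4265 Y68.6266
G01 X148.7078 Y79.1255
G01 X149.1441 Y88.0525
M5
G0 X332.3419 Y97.5095
M4 S844
G01 X273.7668 Y50.0109 F1021
G01 X99.9625 Y91.6042
G01 X287.3897 Y75.7198
G01 X209.2870 Y69.4902
G01 X332.3419 Y97.5095
M5
G0 X0.0000 Y0.0000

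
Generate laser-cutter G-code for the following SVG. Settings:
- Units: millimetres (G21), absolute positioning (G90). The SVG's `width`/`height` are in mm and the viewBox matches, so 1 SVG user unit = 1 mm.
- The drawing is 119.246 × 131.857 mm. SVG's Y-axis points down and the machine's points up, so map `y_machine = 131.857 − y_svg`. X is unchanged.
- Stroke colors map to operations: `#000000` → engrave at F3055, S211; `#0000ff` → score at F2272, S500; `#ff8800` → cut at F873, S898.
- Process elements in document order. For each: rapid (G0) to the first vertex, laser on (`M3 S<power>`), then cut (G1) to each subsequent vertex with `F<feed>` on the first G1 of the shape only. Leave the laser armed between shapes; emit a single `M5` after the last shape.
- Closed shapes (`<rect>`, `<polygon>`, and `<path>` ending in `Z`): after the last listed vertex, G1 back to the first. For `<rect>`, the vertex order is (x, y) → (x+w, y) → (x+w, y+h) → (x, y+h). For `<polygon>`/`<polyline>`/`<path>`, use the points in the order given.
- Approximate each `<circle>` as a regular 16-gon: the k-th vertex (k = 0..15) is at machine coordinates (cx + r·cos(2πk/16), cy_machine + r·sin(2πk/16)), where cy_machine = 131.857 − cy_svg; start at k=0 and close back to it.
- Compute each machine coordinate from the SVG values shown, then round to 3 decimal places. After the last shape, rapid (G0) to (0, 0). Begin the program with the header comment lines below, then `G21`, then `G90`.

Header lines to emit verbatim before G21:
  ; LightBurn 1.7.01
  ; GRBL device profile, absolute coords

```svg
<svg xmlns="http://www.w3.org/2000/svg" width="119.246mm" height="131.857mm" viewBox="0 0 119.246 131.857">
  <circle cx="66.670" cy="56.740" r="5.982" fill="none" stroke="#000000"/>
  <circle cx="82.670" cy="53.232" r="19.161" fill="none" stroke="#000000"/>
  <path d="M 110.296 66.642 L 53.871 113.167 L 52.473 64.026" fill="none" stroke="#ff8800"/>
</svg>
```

Since the viewBox matches the mm dimensions, user units are millimetres directly. The only transform is the Y-flip y_m = 131.857 − y_svg.

Shape 1 is a circle drawn with `<circle>`. Its stroke #000000 means engrave at S211, F3055. After flipping Y the toolpath is (72.652,75.117) → (72.197,77.406) → (70.900,79.347) → (68.959,80.644) → (66.670,81.099) → (64.381,80.644) → (62.440,79.347) → (61.143,77.406) → (60.688,75.117) → (61.143,72.828) → (62.440,70.887) → (64.381,69.590) → (66.670,69.135) → (68.959,69.590) → (70.900,70.887) → (72.197,72.828) → (72.652,75.117), returning to the start.

Shape 2 is a circle drawn with `<circle>`. Its stroke #000000 means engrave at S211, F3055. After flipping Y the toolpath is (101.831,78.625) → (100.372,85.958) → (96.219,92.174) → (90.003,96.327) → (82.670,97.786) → (75.337,96.327) → (69.121,92.174) → (64.968,85.958) → (63.509,78.625) → (64.968,71.292) → (69.121,65.076) → (75.337,60.923) → (82.670,59.464) → (90.003,60.923) → (96.219,65.076) → (100.372,71.292) → (101.831,78.625), returning to the start.

Shape 3 is a open polyline drawn with `<path>`. Its stroke #ff8800 means cut at S898, F873. After flipping Y the toolpath is (110.296,65.215) → (53.871,18.690) → (52.473,67.831).

; LightBurn 1.7.01
; GRBL device profile, absolute coords
G21
G90
G0 X72.652 Y75.117
M3 S211
G1 X72.197 Y77.406 F3055
G1 X70.900 Y79.347
G1 X68.959 Y80.644
G1 X66.670 Y81.099
G1 X64.381 Y80.644
G1 X62.440 Y79.347
G1 X61.143 Y77.406
G1 X60.688 Y75.117
G1 X61.143 Y72.828
G1 X62.440 Y70.887
G1 X64.381 Y69.590
G1 X66.670 Y69.135
G1 X68.959 Y69.590
G1 X70.900 Y70.887
G1 X72.197 Y72.828
G1 X72.652 Y75.117
G0 X101.831 Y78.625
M3 S211
G1 X100.372 Y85.958 F3055
G1 X96.219 Y92.174
G1 X90.003 Y96.327
G1 X82.670 Y97.786
G1 X75.337 Y96.327
G1 X69.121 Y92.174
G1 X64.968 Y85.958
G1 X63.509 Y78.625
G1 X64.968 Y71.292
G1 X69.121 Y65.076
G1 X75.337 Y60.923
G1 X82.670 Y59.464
G1 X90.003 Y60.923
G1 X96.219 Y65.076
G1 X100.372 Y71.292
G1 X101.831 Y78.625
G0 X110.296 Y65.215
M3 S898
G1 X53.871 Y18.690 F873
G1 X52.473 Y67.831
M5
G0 X0.000 Y0.000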